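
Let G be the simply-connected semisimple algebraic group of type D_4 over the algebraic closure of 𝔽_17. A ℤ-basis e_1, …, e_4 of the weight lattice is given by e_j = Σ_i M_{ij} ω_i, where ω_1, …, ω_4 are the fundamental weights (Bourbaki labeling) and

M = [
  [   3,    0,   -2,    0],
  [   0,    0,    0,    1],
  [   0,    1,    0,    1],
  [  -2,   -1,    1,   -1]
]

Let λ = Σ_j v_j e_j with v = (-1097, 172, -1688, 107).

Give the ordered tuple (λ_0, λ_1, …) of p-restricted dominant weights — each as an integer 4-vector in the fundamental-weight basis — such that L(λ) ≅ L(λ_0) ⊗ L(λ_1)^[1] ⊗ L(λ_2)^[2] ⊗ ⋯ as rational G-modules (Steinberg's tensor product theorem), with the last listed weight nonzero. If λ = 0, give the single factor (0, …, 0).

((0, 5, 7, 6), (5, 6, 16, 13))

Compute c_i = Σ_j M_{ij} v_j with v = (-1097, 172, -1688, 107):
  c_1 = (3)·(-1097) + (0)·(172) + (-2)·(-1688) + (0)·(107) = 85
  c_2 = (0)·(-1097) + (0)·(172) + (0)·(-1688) + (1)·(107) = 107
  c_3 = (0)·(-1097) + (1)·(172) + (0)·(-1688) + (1)·(107) = 279
  c_4 = (-2)·(-1097) + (-1)·(172) + (1)·(-1688) + (-1)·(107) = 227
Base-17 expansion of each c_i:
  c_1 = 85 = 0·17^0 + 5·17^1
  c_2 = 107 = 5·17^0 + 6·17^1
  c_3 = 279 = 7·17^0 + 16·17^1
  c_4 = 227 = 6·17^0 + 13·17^1
p-restricted factor λ_0 = (0, 5, 7, 6)
p-restricted factor λ_1 = (5, 6, 16, 13)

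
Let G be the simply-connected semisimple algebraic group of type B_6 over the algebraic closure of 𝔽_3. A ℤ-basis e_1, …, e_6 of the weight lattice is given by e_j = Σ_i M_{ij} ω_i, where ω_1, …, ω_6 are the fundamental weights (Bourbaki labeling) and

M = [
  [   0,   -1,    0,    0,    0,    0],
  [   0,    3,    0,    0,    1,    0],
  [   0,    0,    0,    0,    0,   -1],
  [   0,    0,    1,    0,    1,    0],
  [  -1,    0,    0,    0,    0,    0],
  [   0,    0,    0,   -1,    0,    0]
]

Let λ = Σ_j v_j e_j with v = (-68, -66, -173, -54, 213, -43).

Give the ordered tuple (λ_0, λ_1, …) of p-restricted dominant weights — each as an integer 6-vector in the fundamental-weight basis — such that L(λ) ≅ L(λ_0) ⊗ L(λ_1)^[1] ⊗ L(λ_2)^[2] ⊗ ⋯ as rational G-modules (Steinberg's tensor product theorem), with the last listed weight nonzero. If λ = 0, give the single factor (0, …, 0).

((0, 0, 1, 1, 2, 0), (1, 2, 2, 1, 1, 0), (1, 1, 1, 1, 1, 0), (2, 0, 1, 1, 2, 2))

Change of basis e → ω: c = M·v where v = (-68, -66, -173, -54, 213, -43):
  c_1 = (0)·(-68) + (-1)·(-66) + (0)·(-173) + (0)·(-54) + 0·213 + (0)·(-43) = 66
  c_2 = (0)·(-68) + (3)·(-66) + (0)·(-173) + (0)·(-54) + 1·213 + (0)·(-43) = 15
  c_3 = (0)·(-68) + (0)·(-66) + (0)·(-173) + (0)·(-54) + 0·213 + (-1)·(-43) = 43
  c_4 = (0)·(-68) + (0)·(-66) + (1)·(-173) + (0)·(-54) + 1·213 + (0)·(-43) = 40
  c_5 = (-1)·(-68) + (0)·(-66) + (0)·(-173) + (0)·(-54) + 0·213 + (0)·(-43) = 68
  c_6 = (0)·(-68) + (0)·(-66) + (0)·(-173) + (-1)·(-54) + 0·213 + (0)·(-43) = 54
Expand coordinatewise in base 3:
  c_1 = 66 = 0·3^0 + 1·3^1 + 1·3^2 + 2·3^3
  c_2 = 15 = 0·3^0 + 2·3^1 + 1·3^2
  c_3 = 43 = 1·3^0 + 2·3^1 + 1·3^2 + 1·3^3
  c_4 = 40 = 1·3^0 + 1·3^1 + 1·3^2 + 1·3^3
  c_5 = 68 = 2·3^0 + 1·3^1 + 1·3^2 + 2·3^3
  c_6 = 54 = 0·3^0 + 0·3^1 + 0·3^2 + 2·3^3
λ_0 = (0, 0, 1, 1, 2, 0)
λ_1 = (1, 2, 2, 1, 1, 0)
λ_2 = (1, 1, 1, 1, 1, 0)
λ_3 = (2, 0, 1, 1, 2, 2)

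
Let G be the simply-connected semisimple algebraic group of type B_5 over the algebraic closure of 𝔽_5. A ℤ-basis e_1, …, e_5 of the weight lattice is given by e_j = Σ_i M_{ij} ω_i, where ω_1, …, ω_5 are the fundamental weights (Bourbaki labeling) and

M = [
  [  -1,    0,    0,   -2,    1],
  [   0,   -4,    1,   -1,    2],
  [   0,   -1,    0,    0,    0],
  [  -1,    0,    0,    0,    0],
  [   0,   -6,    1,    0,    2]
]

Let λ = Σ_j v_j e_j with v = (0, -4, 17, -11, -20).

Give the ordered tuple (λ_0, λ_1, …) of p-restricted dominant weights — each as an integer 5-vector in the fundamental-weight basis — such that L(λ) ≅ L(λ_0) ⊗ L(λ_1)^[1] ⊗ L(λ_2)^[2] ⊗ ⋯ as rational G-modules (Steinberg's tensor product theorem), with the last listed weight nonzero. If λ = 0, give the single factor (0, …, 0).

((2, 4, 4, 0, 1),)

ω-coordinates c = M·v, v = (0, -4, 17, -11, -20):
  c_1 = (-1)·(0) + (0)·(-4) + 0·17 + (-2)·(-11) + (1)·(-20) = 2
  c_2 = 0·0 + (-4)·(-4) + 1·17 + (-1)·(-11) + (2)·(-20) = 4
  c_3 = 0·0 + (-1)·(-4) + 0·17 + (0)·(-11) + (0)·(-20) = 4
  c_4 = (-1)·(0) + (0)·(-4) + 0·17 + (0)·(-11) + (0)·(-20) = 0
  c_5 = 0·0 + (-6)·(-4) + 1·17 + (0)·(-11) + (2)·(-20) = 1
Writing each c_i in base p = 5:
  c_1 = 2 = 2·5^0
  c_2 = 4 = 4·5^0
  c_3 = 4 = 4·5^0
  c_4 = 0
  c_5 = 1 = 1·5^0
Factor λ_0 = (2, 4, 4, 0, 1)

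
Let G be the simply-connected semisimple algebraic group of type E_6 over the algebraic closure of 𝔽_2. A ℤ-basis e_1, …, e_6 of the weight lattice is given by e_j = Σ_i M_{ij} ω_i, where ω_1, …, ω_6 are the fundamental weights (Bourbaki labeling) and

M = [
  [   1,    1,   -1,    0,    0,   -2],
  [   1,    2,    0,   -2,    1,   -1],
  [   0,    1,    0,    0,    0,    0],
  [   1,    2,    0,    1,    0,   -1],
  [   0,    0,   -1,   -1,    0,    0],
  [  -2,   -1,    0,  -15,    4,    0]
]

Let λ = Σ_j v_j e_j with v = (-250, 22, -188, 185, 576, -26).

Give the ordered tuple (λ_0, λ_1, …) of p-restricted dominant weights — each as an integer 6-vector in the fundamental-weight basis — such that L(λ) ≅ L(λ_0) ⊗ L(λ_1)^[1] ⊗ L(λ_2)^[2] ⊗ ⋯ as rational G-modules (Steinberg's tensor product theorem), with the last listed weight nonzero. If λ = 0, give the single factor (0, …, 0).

Converting to the ω-basis (c_i = row i of M dotted with v = (-250, 22, -188, 185, 576, -26)):
  c_1 = (1)·(-250) + 1·22 + (-1)·(-188) + 0·185 + 0·576 + (-2)·(-26) = 12
  c_2 = (1)·(-250) + 2·22 + (0)·(-188) + (-2)·(185) + 1·576 + (-1)·(-26) = 26
  c_3 = (0)·(-250) + 1·22 + (0)·(-188) + 0·185 + 0·576 + (0)·(-26) = 22
  c_4 = (1)·(-250) + 2·22 + (0)·(-188) + 1·185 + 0·576 + (-1)·(-26) = 5
  c_5 = (0)·(-250) + 0·22 + (-1)·(-188) + (-1)·(185) + 0·576 + (0)·(-26) = 3
  c_6 = (-2)·(-250) + (-1)·(22) + (0)·(-188) + (-15)·(185) + 4·576 + (0)·(-26) = 7
Writing each c_i in base p = 2:
  c_1 = 12 = 0·2^0 + 0·2^1 + 1·2^2 + 1·2^3
  c_2 = 26 = 0·2^0 + 1·2^1 + 0·2^2 + 1·2^3 + 1·2^4
  c_3 = 22 = 0·2^0 + 1·2^1 + 1·2^2 + 0·2^3 + 1·2^4
  c_4 = 5 = 1·2^0 + 0·2^1 + 1·2^2
  c_5 = 3 = 1·2^0 + 1·2^1
  c_6 = 7 = 1·2^0 + 1·2^1 + 1·2^2
λ_0 = (0, 0, 0, 1, 1, 1)
λ_1 = (0, 1, 1, 0, 1, 1)
λ_2 = (1, 0, 1, 1, 0, 1)
λ_3 = (1, 1, 0, 0, 0, 0)
λ_4 = (0, 1, 1, 0, 0, 0)

((0, 0, 0, 1, 1, 1), (0, 1, 1, 0, 1, 1), (1, 0, 1, 1, 0, 1), (1, 1, 0, 0, 0, 0), (0, 1, 1, 0, 0, 0))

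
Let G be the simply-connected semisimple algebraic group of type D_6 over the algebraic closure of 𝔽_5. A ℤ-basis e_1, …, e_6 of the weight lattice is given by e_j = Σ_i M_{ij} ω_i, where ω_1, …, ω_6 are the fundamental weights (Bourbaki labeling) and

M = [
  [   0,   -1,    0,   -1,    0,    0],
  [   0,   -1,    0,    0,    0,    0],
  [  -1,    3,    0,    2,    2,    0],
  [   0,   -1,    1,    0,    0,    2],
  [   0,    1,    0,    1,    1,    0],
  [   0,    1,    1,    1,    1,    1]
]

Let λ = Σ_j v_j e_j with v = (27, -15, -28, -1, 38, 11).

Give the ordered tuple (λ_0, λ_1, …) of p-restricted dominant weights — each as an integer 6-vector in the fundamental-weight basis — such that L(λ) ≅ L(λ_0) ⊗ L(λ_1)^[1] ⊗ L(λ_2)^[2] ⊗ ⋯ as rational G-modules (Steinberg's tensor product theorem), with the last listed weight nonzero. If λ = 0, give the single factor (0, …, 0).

((1, 0, 2, 4, 2, 0), (3, 3, 0, 1, 4, 1))

ω-coordinates c = M·v, v = (27, -15, -28, -1, 38, 11):
  c_1 = 0·27 + (-1)·(-15) + (0)·(-28) + (-1)·(-1) + 0·38 + 0·11 = 16
  c_2 = 0·27 + (-1)·(-15) + (0)·(-28) + (0)·(-1) + 0·38 + 0·11 = 15
  c_3 = (-1)·(27) + (3)·(-15) + (0)·(-28) + (2)·(-1) + 2·38 + 0·11 = 2
  c_4 = 0·27 + (-1)·(-15) + (1)·(-28) + (0)·(-1) + 0·38 + 2·11 = 9
  c_5 = 0·27 + (1)·(-15) + (0)·(-28) + (1)·(-1) + 1·38 + 0·11 = 22
  c_6 = 0·27 + (1)·(-15) + (1)·(-28) + (1)·(-1) + 1·38 + 1·11 = 5
Base-5 expansion of each c_i:
  c_1 = 16 = 1·5^0 + 3·5^1
  c_2 = 15 = 0·5^0 + 3·5^1
  c_3 = 2 = 2·5^0
  c_4 = 9 = 4·5^0 + 1·5^1
  c_5 = 22 = 2·5^0 + 4·5^1
  c_6 = 5 = 0·5^0 + 1·5^1
p-restricted factor λ_0 = (1, 0, 2, 4, 2, 0)
p-restricted factor λ_1 = (3, 3, 0, 1, 4, 1)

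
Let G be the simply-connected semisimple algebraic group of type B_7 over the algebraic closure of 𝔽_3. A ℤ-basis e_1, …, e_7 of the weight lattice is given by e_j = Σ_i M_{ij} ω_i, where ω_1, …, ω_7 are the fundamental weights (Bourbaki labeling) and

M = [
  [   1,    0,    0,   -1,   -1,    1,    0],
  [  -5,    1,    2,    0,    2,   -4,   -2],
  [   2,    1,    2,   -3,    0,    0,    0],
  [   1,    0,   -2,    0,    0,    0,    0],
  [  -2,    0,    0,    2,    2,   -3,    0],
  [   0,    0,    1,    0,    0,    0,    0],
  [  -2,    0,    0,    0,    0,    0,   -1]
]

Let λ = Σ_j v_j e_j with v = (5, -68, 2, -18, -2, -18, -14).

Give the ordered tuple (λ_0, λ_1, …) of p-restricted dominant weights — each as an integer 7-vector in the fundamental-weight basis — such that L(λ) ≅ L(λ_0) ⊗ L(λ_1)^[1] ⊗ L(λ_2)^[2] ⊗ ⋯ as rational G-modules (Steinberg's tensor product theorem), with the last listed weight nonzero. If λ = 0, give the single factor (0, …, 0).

Change of basis e → ω: c = M·v where v = (5, -68, 2, -18, -2, -18, -14):
  c_1 = (1)·(5) + (0)·(-68) + (0)·(2) + (-1)·(-18) + (-1)·(-2) + (1)·(-18) + (0)·(-14) = 7
  c_2 = (-5)·(5) + (1)·(-68) + (2)·(2) + (0)·(-18) + (2)·(-2) + (-4)·(-18) + (-2)·(-14) = 7
  c_3 = (2)·(5) + (1)·(-68) + (2)·(2) + (-3)·(-18) + (0)·(-2) + (0)·(-18) + (0)·(-14) = 0
  c_4 = (1)·(5) + (0)·(-68) + (-2)·(2) + (0)·(-18) + (0)·(-2) + (0)·(-18) + (0)·(-14) = 1
  c_5 = (-2)·(5) + (0)·(-68) + (0)·(2) + (2)·(-18) + (2)·(-2) + (-3)·(-18) + (0)·(-14) = 4
  c_6 = (0)·(5) + (0)·(-68) + (1)·(2) + (0)·(-18) + (0)·(-2) + (0)·(-18) + (0)·(-14) = 2
  c_7 = (-2)·(5) + (0)·(-68) + (0)·(2) + (0)·(-18) + (0)·(-2) + (0)·(-18) + (-1)·(-14) = 4
Base-3 expansion of each c_i:
  c_1 = 7 = 1·3^0 + 2·3^1
  c_2 = 7 = 1·3^0 + 2·3^1
  c_3 = 0
  c_4 = 1 = 1·3^0
  c_5 = 4 = 1·3^0 + 1·3^1
  c_6 = 2 = 2·3^0
  c_7 = 4 = 1·3^0 + 1·3^1
p-restricted factor λ_0 = (1, 1, 0, 1, 1, 2, 1)
p-restricted factor λ_1 = (2, 2, 0, 0, 1, 0, 1)

((1, 1, 0, 1, 1, 2, 1), (2, 2, 0, 0, 1, 0, 1))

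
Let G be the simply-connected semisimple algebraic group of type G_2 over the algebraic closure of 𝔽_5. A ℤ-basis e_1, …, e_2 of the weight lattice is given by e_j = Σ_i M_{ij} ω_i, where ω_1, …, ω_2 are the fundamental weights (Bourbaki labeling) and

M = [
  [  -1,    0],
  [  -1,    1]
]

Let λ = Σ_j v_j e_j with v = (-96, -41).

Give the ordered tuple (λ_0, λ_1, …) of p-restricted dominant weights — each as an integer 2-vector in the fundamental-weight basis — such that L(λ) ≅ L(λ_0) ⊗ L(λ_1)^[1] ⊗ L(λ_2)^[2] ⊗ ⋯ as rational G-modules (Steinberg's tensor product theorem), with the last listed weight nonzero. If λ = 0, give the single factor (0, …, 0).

ω-coordinates c = M·v, v = (-96, -41):
  c_1 = (-1)·(-96) + (0)·(-41) = 96
  c_2 = (-1)·(-96) + (1)·(-41) = 55
p = 5; digits c_i = Σ_j d_{ij}·5^j, 0 ≤ d_{ij} < 5:
  c_1 = 96 = 1·5^0 + 4·5^1 + 3·5^2
  c_2 = 55 = 0·5^0 + 1·5^1 + 2·5^2
Factor λ_0 = (1, 0)
Factor λ_1 = (4, 1)
Factor λ_2 = (3, 2)

((1, 0), (4, 1), (3, 2))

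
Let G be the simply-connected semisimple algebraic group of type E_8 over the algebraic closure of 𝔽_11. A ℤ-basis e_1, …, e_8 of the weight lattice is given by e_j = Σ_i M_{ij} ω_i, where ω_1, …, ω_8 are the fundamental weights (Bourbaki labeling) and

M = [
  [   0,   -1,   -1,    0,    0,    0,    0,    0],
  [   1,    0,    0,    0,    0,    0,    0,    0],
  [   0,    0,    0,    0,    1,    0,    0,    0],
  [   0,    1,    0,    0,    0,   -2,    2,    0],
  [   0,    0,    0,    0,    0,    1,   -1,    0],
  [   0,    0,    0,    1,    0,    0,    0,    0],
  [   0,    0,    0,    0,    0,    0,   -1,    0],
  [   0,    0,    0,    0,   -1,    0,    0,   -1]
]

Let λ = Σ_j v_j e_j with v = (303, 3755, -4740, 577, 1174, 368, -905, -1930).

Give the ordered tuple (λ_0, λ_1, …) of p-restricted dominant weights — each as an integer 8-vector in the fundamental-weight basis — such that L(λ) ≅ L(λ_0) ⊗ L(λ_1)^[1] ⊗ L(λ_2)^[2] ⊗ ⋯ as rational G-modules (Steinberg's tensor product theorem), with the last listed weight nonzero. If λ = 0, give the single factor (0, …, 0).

In the fundamental-weight basis, λ has coordinates c = M·v (v = (303, 3755, -4740, 577, 1174, 368, -905, -1930)):
  c_1 = (0)·(303) + (-1)·(3755) + (-1)·(-4740) + (0)·(577) + (0)·(1174) + (0)·(368) + (0)·(-905) + (0)·(-1930) = 985
  c_2 = (1)·(303) + (0)·(3755) + (0)·(-4740) + (0)·(577) + (0)·(1174) + (0)·(368) + (0)·(-905) + (0)·(-1930) = 303
  c_3 = (0)·(303) + (0)·(3755) + (0)·(-4740) + (0)·(577) + (1)·(1174) + (0)·(368) + (0)·(-905) + (0)·(-1930) = 1174
  c_4 = (0)·(303) + (1)·(3755) + (0)·(-4740) + (0)·(577) + (0)·(1174) + (-2)·(368) + (2)·(-905) + (0)·(-1930) = 1209
  c_5 = (0)·(303) + (0)·(3755) + (0)·(-4740) + (0)·(577) + (0)·(1174) + (1)·(368) + (-1)·(-905) + (0)·(-1930) = 1273
  c_6 = (0)·(303) + (0)·(3755) + (0)·(-4740) + (1)·(577) + (0)·(1174) + (0)·(368) + (0)·(-905) + (0)·(-1930) = 577
  c_7 = (0)·(303) + (0)·(3755) + (0)·(-4740) + (0)·(577) + (0)·(1174) + (0)·(368) + (-1)·(-905) + (0)·(-1930) = 905
  c_8 = (0)·(303) + (0)·(3755) + (0)·(-4740) + (0)·(577) + (-1)·(1174) + (0)·(368) + (0)·(-905) + (-1)·(-1930) = 756
p = 11; digits c_i = Σ_j d_{ij}·11^j, 0 ≤ d_{ij} < 11:
  c_1 = 985 = 6·11^0 + 1·11^1 + 8·11^2
  c_2 = 303 = 6·11^0 + 5·11^1 + 2·11^2
  c_3 = 1174 = 8·11^0 + 7·11^1 + 9·11^2
  c_4 = 1209 = 10·11^0 + 10·11^1 + 9·11^2
  c_5 = 1273 = 8·11^0 + 5·11^1 + 10·11^2
  c_6 = 577 = 5·11^0 + 8·11^1 + 4·11^2
  c_7 = 905 = 3·11^0 + 5·11^1 + 7·11^2
  c_8 = 756 = 8·11^0 + 2·11^1 + 6·11^2
Factor λ_0 = (6, 6, 8, 10, 8, 5, 3, 8)
Factor λ_1 = (1, 5, 7, 10, 5, 8, 5, 2)
Factor λ_2 = (8, 2, 9, 9, 10, 4, 7, 6)

((6, 6, 8, 10, 8, 5, 3, 8), (1, 5, 7, 10, 5, 8, 5, 2), (8, 2, 9, 9, 10, 4, 7, 6))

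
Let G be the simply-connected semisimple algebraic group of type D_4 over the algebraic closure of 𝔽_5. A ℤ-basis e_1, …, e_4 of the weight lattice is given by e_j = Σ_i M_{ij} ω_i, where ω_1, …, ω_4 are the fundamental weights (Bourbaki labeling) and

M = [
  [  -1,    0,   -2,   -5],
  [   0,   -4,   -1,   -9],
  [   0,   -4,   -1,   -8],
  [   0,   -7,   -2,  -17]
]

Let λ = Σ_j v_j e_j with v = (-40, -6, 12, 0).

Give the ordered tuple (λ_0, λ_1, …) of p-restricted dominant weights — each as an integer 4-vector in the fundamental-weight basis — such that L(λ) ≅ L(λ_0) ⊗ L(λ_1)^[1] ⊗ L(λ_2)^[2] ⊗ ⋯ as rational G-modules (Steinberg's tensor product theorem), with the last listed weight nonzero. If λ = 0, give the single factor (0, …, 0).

((1, 2, 2, 3), (3, 2, 2, 3))

In the fundamental-weight basis, λ has coordinates c = M·v (v = (-40, -6, 12, 0)):
  c_1 = (-1)·(-40) + (0)·(-6) + (-2)·(12) + (-5)·(0) = 16
  c_2 = (0)·(-40) + (-4)·(-6) + (-1)·(12) + (-9)·(0) = 12
  c_3 = (0)·(-40) + (-4)·(-6) + (-1)·(12) + (-8)·(0) = 12
  c_4 = (0)·(-40) + (-7)·(-6) + (-2)·(12) + (-17)·(0) = 18
p = 5; digits c_i = Σ_j d_{ij}·5^j, 0 ≤ d_{ij} < 5:
  c_1 = 16 = 1·5^0 + 3·5^1
  c_2 = 12 = 2·5^0 + 2·5^1
  c_3 = 12 = 2·5^0 + 2·5^1
  c_4 = 18 = 3·5^0 + 3·5^1
Factor λ_0 = (1, 2, 2, 3)
Factor λ_1 = (3, 2, 2, 3)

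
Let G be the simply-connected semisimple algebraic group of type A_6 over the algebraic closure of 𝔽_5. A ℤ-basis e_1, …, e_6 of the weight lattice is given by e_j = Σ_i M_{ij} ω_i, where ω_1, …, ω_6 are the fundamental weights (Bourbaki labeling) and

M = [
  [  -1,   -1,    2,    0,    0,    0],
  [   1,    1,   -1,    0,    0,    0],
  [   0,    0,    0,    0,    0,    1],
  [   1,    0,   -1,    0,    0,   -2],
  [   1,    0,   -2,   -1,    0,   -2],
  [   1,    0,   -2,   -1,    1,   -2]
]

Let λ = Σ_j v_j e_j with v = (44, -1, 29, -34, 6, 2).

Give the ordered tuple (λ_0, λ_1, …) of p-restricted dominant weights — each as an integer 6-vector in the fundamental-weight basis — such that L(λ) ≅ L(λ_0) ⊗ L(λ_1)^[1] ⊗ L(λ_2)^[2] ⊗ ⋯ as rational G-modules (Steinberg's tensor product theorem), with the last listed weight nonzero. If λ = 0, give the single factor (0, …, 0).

((0, 4, 2, 1, 1, 2), (3, 2, 0, 2, 3, 4))

ω-coordinates c = M·v, v = (44, -1, 29, -34, 6, 2):
  c_1 = -1*44 + -1*-1 + 2*29 + 0*-34 + 0*6 + 0*2 = 15
  c_2 = 1*44 + 1*-1 + -1*29 + 0*-34 + 0*6 + 0*2 = 14
  c_3 = 0*44 + 0*-1 + 0*29 + 0*-34 + 0*6 + 1*2 = 2
  c_4 = 1*44 + 0*-1 + -1*29 + 0*-34 + 0*6 + -2*2 = 11
  c_5 = 1*44 + 0*-1 + -2*29 + -1*-34 + 0*6 + -2*2 = 16
  c_6 = 1*44 + 0*-1 + -2*29 + -1*-34 + 1*6 + -2*2 = 22
Base-5 expansion of each c_i:
  c_1 = 15 = 0·5^0 + 3·5^1
  c_2 = 14 = 4·5^0 + 2·5^1
  c_3 = 2 = 2·5^0
  c_4 = 11 = 1·5^0 + 2·5^1
  c_5 = 16 = 1·5^0 + 3·5^1
  c_6 = 22 = 2·5^0 + 4·5^1
λ_0 = (0, 4, 2, 1, 1, 2)
λ_1 = (3, 2, 0, 2, 3, 4)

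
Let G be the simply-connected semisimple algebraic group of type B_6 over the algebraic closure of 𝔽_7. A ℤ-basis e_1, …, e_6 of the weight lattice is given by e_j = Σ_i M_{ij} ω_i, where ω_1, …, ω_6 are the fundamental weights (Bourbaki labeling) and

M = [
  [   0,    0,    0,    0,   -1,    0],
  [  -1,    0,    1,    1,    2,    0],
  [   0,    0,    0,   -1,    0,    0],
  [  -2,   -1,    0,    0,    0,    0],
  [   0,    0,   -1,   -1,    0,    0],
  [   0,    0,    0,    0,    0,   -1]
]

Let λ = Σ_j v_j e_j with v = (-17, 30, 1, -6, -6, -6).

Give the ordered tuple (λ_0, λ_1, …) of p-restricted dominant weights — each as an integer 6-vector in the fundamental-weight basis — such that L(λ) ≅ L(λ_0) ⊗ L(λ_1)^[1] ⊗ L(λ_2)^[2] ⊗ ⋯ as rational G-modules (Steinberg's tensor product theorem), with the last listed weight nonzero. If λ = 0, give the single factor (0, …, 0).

Change of basis e → ω: c = M·v where v = (-17, 30, 1, -6, -6, -6):
  c_1 = (0)·(-17) + 0·30 + 0·1 + (0)·(-6) + (-1)·(-6) + (0)·(-6) = 6
  c_2 = (-1)·(-17) + 0·30 + 1·1 + (1)·(-6) + (2)·(-6) + (0)·(-6) = 0
  c_3 = (0)·(-17) + 0·30 + 0·1 + (-1)·(-6) + (0)·(-6) + (0)·(-6) = 6
  c_4 = (-2)·(-17) + (-1)·(30) + 0·1 + (0)·(-6) + (0)·(-6) + (0)·(-6) = 4
  c_5 = (0)·(-17) + 0·30 + (-1)·(1) + (-1)·(-6) + (0)·(-6) + (0)·(-6) = 5
  c_6 = (0)·(-17) + 0·30 + 0·1 + (0)·(-6) + (0)·(-6) + (-1)·(-6) = 6
Writing each c_i in base p = 7:
  c_1 = 6 = 6·7^0
  c_2 = 0
  c_3 = 6 = 6·7^0
  c_4 = 4 = 4·7^0
  c_5 = 5 = 5·7^0
  c_6 = 6 = 6·7^0
λ_0 = (6, 0, 6, 4, 5, 6)

((6, 0, 6, 4, 5, 6),)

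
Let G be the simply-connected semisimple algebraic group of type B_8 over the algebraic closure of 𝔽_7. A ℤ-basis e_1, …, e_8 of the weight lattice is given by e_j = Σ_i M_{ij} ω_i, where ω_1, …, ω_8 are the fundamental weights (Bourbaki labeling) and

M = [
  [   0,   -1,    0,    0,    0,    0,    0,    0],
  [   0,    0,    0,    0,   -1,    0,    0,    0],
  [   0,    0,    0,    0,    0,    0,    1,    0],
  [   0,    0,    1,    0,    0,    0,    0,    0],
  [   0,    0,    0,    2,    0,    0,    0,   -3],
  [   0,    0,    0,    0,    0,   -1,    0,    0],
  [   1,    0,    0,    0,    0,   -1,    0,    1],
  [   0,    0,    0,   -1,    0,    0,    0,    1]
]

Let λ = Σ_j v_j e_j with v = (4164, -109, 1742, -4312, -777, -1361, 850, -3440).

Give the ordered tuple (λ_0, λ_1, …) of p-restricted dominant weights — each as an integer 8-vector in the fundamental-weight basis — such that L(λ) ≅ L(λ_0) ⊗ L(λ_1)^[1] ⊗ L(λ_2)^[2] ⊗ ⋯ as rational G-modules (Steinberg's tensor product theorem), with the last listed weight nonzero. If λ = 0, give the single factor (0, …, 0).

((4, 0, 3, 6, 2, 3, 6, 4), (1, 6, 2, 3, 4, 5, 3, 5), (2, 1, 3, 0, 6, 6, 0, 3), (0, 2, 2, 5, 4, 3, 6, 2))

Compute c_i = Σ_j M_{ij} v_j with v = (4164, -109, 1742, -4312, -777, -1361, 850, -3440):
  c_1 = (0)·(4164) + (-1)·(-109) + (0)·(1742) + (0)·(-4312) + (0)·(-777) + (0)·(-1361) + (0)·(850) + (0)·(-3440) = 109
  c_2 = (0)·(4164) + (0)·(-109) + (0)·(1742) + (0)·(-4312) + (-1)·(-777) + (0)·(-1361) + (0)·(850) + (0)·(-3440) = 777
  c_3 = (0)·(4164) + (0)·(-109) + (0)·(1742) + (0)·(-4312) + (0)·(-777) + (0)·(-1361) + (1)·(850) + (0)·(-3440) = 850
  c_4 = (0)·(4164) + (0)·(-109) + (1)·(1742) + (0)·(-4312) + (0)·(-777) + (0)·(-1361) + (0)·(850) + (0)·(-3440) = 1742
  c_5 = (0)·(4164) + (0)·(-109) + (0)·(1742) + (2)·(-4312) + (0)·(-777) + (0)·(-1361) + (0)·(850) + (-3)·(-3440) = 1696
  c_6 = (0)·(4164) + (0)·(-109) + (0)·(1742) + (0)·(-4312) + (0)·(-777) + (-1)·(-1361) + (0)·(850) + (0)·(-3440) = 1361
  c_7 = (1)·(4164) + (0)·(-109) + (0)·(1742) + (0)·(-4312) + (0)·(-777) + (-1)·(-1361) + (0)·(850) + (1)·(-3440) = 2085
  c_8 = (0)·(4164) + (0)·(-109) + (0)·(1742) + (-1)·(-4312) + (0)·(-777) + (0)·(-1361) + (0)·(850) + (1)·(-3440) = 872
Expand coordinatewise in base 7:
  c_1 = 109 = 4·7^0 + 1·7^1 + 2·7^2
  c_2 = 777 = 0·7^0 + 6·7^1 + 1·7^2 + 2·7^3
  c_3 = 850 = 3·7^0 + 2·7^1 + 3·7^2 + 2·7^3
  c_4 = 1742 = 6·7^0 + 3·7^1 + 0·7^2 + 5·7^3
  c_5 = 1696 = 2·7^0 + 4·7^1 + 6·7^2 + 4·7^3
  c_6 = 1361 = 3·7^0 + 5·7^1 + 6·7^2 + 3·7^3
  c_7 = 2085 = 6·7^0 + 3·7^1 + 0·7^2 + 6·7^3
  c_8 = 872 = 4·7^0 + 5·7^1 + 3·7^2 + 2·7^3
p-restricted factor λ_0 = (4, 0, 3, 6, 2, 3, 6, 4)
p-restricted factor λ_1 = (1, 6, 2, 3, 4, 5, 3, 5)
p-restricted factor λ_2 = (2, 1, 3, 0, 6, 6, 0, 3)
p-restricted factor λ_3 = (0, 2, 2, 5, 4, 3, 6, 2)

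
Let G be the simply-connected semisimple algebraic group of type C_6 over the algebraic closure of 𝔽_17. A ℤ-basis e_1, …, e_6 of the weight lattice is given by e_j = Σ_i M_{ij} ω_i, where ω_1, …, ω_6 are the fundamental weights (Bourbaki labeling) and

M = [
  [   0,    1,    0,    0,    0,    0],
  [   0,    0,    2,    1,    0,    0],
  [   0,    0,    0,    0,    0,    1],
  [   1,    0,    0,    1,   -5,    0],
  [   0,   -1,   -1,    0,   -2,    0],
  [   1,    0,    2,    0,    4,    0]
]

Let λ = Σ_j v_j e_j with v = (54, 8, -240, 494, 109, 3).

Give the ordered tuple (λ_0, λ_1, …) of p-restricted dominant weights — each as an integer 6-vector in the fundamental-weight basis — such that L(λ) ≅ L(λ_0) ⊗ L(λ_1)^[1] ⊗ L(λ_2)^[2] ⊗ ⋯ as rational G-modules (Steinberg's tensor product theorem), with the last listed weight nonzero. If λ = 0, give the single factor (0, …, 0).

ω-coordinates c = M·v, v = (54, 8, -240, 494, 109, 3):
  c_1 = (0)·(54) + (1)·(8) + (0)·(-240) + (0)·(494) + (0)·(109) + (0)·(3) = 8
  c_2 = (0)·(54) + (0)·(8) + (2)·(-240) + (1)·(494) + (0)·(109) + (0)·(3) = 14
  c_3 = (0)·(54) + (0)·(8) + (0)·(-240) + (0)·(494) + (0)·(109) + (1)·(3) = 3
  c_4 = (1)·(54) + (0)·(8) + (0)·(-240) + (1)·(494) + (-5)·(109) + (0)·(3) = 3
  c_5 = (0)·(54) + (-1)·(8) + (-1)·(-240) + (0)·(494) + (-2)·(109) + (0)·(3) = 14
  c_6 = (1)·(54) + (0)·(8) + (2)·(-240) + (0)·(494) + (4)·(109) + (0)·(3) = 10
Expand coordinatewise in base 17:
  c_1 = 8 = 8·17^0
  c_2 = 14 = 14·17^0
  c_3 = 3 = 3·17^0
  c_4 = 3 = 3·17^0
  c_5 = 14 = 14·17^0
  c_6 = 10 = 10·17^0
Factor λ_0 = (8, 14, 3, 3, 14, 10)

((8, 14, 3, 3, 14, 10),)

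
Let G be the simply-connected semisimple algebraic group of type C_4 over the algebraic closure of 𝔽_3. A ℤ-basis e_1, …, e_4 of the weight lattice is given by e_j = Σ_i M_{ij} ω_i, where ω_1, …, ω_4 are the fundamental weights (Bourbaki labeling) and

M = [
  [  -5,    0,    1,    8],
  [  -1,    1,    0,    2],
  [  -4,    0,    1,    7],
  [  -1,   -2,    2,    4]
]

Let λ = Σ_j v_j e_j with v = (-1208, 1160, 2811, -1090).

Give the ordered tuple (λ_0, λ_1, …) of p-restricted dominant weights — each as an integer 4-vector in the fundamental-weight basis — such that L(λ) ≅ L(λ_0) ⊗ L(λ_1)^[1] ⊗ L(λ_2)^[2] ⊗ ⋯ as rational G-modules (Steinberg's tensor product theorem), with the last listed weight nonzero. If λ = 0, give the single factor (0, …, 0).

((2, 2, 1, 0), (1, 2, 1, 2), (2, 2, 1, 1), (1, 0, 0, 2), (1, 2, 0, 1))

Change of basis e → ω: c = M·v where v = (-1208, 1160, 2811, -1090):
  c_1 = (-5)·(-1208) + (0)·(1160) + (1)·(2811) + (8)·(-1090) = 131
  c_2 = (-1)·(-1208) + (1)·(1160) + (0)·(2811) + (2)·(-1090) = 188
  c_3 = (-4)·(-1208) + (0)·(1160) + (1)·(2811) + (7)·(-1090) = 13
  c_4 = (-1)·(-1208) + (-2)·(1160) + (2)·(2811) + (4)·(-1090) = 150
Expand coordinatewise in base 3:
  c_1 = 131 = 2·3^0 + 1·3^1 + 2·3^2 + 1·3^3 + 1·3^4
  c_2 = 188 = 2·3^0 + 2·3^1 + 2·3^2 + 0·3^3 + 2·3^4
  c_3 = 13 = 1·3^0 + 1·3^1 + 1·3^2
  c_4 = 150 = 0·3^0 + 2·3^1 + 1·3^2 + 2·3^3 + 1·3^4
p-restricted factor λ_0 = (2, 2, 1, 0)
p-restricted factor λ_1 = (1, 2, 1, 2)
p-restricted factor λ_2 = (2, 2, 1, 1)
p-restricted factor λ_3 = (1, 0, 0, 2)
p-restricted factor λ_4 = (1, 2, 0, 1)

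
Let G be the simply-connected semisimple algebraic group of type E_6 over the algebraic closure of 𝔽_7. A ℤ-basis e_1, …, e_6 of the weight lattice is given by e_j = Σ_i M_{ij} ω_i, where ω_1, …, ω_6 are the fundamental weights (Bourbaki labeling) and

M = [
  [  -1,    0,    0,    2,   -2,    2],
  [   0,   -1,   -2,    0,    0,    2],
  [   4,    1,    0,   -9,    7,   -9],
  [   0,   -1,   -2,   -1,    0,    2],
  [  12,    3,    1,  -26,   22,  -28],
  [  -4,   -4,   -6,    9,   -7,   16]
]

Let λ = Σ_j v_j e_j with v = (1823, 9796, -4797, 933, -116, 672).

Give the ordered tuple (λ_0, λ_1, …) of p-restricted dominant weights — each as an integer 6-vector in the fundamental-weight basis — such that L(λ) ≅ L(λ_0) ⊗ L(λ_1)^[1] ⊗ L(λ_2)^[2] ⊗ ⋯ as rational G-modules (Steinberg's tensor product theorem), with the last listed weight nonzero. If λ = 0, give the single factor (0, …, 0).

((2, 1, 4, 6, 1, 6), (0, 2, 2, 1, 1, 1), (5, 2, 2, 4, 3, 4), (4, 3, 5, 0, 2, 6))

Compute c_i = Σ_j M_{ij} v_j with v = (1823, 9796, -4797, 933, -116, 672):
  c_1 = (-1)·(1823) + (0)·(9796) + (0)·(-4797) + (2)·(933) + (-2)·(-116) + (2)·(672) = 1619
  c_2 = (0)·(1823) + (-1)·(9796) + (-2)·(-4797) + (0)·(933) + (0)·(-116) + (2)·(672) = 1142
  c_3 = (4)·(1823) + (1)·(9796) + (0)·(-4797) + (-9)·(933) + (7)·(-116) + (-9)·(672) = 1831
  c_4 = (0)·(1823) + (-1)·(9796) + (-2)·(-4797) + (-1)·(933) + (0)·(-116) + (2)·(672) = 209
  c_5 = (12)·(1823) + (3)·(9796) + (1)·(-4797) + (-26)·(933) + (22)·(-116) + (-28)·(672) = 841
  c_6 = (-4)·(1823) + (-4)·(9796) + (-6)·(-4797) + (9)·(933) + (-7)·(-116) + (16)·(672) = 2267
Base-7 expansion of each c_i:
  c_1 = 1619 = 2·7^0 + 0·7^1 + 5·7^2 + 4·7^3
  c_2 = 1142 = 1·7^0 + 2·7^1 + 2·7^2 + 3·7^3
  c_3 = 1831 = 4·7^0 + 2·7^1 + 2·7^2 + 5·7^3
  c_4 = 209 = 6·7^0 + 1·7^1 + 4·7^2
  c_5 = 841 = 1·7^0 + 1·7^1 + 3·7^2 + 2·7^3
  c_6 = 2267 = 6·7^0 + 1·7^1 + 4·7^2 + 6·7^3
p-restricted factor λ_0 = (2, 1, 4, 6, 1, 6)
p-restricted factor λ_1 = (0, 2, 2, 1, 1, 1)
p-restricted factor λ_2 = (5, 2, 2, 4, 3, 4)
p-restricted factor λ_3 = (4, 3, 5, 0, 2, 6)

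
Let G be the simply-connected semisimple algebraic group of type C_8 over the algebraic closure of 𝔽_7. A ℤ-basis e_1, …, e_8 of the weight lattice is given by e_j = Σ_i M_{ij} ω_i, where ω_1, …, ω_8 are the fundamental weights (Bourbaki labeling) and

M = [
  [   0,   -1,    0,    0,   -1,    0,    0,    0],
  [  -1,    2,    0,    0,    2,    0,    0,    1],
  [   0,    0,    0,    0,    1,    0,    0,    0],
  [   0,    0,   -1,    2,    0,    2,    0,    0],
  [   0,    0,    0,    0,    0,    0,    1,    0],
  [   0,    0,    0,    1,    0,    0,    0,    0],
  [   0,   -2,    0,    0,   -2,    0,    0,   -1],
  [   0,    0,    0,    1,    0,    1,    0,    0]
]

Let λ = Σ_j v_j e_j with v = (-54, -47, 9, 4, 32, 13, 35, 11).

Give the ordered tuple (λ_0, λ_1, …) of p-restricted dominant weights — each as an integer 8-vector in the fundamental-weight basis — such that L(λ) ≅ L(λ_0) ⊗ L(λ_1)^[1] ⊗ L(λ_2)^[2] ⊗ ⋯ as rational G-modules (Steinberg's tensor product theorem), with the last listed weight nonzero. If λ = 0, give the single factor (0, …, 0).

In the fundamental-weight basis, λ has coordinates c = M·v (v = (-54, -47, 9, 4, 32, 13, 35, 11)):
  c_1 = 0*-54 + -1*-47 + 0*9 + 0*4 + -1*32 + 0*13 + 0*35 + 0*11 = 15
  c_2 = -1*-54 + 2*-47 + 0*9 + 0*4 + 2*32 + 0*13 + 0*35 + 1*11 = 35
  c_3 = 0*-54 + 0*-47 + 0*9 + 0*4 + 1*32 + 0*13 + 0*35 + 0*11 = 32
  c_4 = 0*-54 + 0*-47 + -1*9 + 2*4 + 0*32 + 2*13 + 0*35 + 0*11 = 25
  c_5 = 0*-54 + 0*-47 + 0*9 + 0*4 + 0*32 + 0*13 + 1*35 + 0*11 = 35
  c_6 = 0*-54 + 0*-47 + 0*9 + 1*4 + 0*32 + 0*13 + 0*35 + 0*11 = 4
  c_7 = 0*-54 + -2*-47 + 0*9 + 0*4 + -2*32 + 0*13 + 0*35 + -1*11 = 19
  c_8 = 0*-54 + 0*-47 + 0*9 + 1*4 + 0*32 + 1*13 + 0*35 + 0*11 = 17
p = 7; digits c_i = Σ_j d_{ij}·7^j, 0 ≤ d_{ij} < 7:
  c_1 = 15 = 1·7^0 + 2·7^1
  c_2 = 35 = 0·7^0 + 5·7^1
  c_3 = 32 = 4·7^0 + 4·7^1
  c_4 = 25 = 4·7^0 + 3·7^1
  c_5 = 35 = 0·7^0 + 5·7^1
  c_6 = 4 = 4·7^0
  c_7 = 19 = 5·7^0 + 2·7^1
  c_8 = 17 = 3·7^0 + 2·7^1
p-restricted factor λ_0 = (1, 0, 4, 4, 0, 4, 5, 3)
p-restricted factor λ_1 = (2, 5, 4, 3, 5, 0, 2, 2)

((1, 0, 4, 4, 0, 4, 5, 3), (2, 5, 4, 3, 5, 0, 2, 2))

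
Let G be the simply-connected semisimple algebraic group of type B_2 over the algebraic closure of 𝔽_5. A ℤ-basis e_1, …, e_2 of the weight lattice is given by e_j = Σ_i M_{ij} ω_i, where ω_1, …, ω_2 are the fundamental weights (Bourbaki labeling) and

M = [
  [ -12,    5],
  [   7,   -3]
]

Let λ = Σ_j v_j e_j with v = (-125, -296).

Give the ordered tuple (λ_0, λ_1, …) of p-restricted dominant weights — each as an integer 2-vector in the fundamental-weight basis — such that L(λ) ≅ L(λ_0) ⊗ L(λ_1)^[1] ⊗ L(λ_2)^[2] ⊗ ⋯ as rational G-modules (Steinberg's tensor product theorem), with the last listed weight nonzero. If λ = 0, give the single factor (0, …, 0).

In the fundamental-weight basis, λ has coordinates c = M·v (v = (-125, -296)):
  c_1 = (-12)·(-125) + (5)·(-296) = 20
  c_2 = (7)·(-125) + (-3)·(-296) = 13
Base-5 expansion of each c_i:
  c_1 = 20 = 0·5^0 + 4·5^1
  c_2 = 13 = 3·5^0 + 2·5^1
Factor λ_0 = (0, 3)
Factor λ_1 = (4, 2)

((0, 3), (4, 2))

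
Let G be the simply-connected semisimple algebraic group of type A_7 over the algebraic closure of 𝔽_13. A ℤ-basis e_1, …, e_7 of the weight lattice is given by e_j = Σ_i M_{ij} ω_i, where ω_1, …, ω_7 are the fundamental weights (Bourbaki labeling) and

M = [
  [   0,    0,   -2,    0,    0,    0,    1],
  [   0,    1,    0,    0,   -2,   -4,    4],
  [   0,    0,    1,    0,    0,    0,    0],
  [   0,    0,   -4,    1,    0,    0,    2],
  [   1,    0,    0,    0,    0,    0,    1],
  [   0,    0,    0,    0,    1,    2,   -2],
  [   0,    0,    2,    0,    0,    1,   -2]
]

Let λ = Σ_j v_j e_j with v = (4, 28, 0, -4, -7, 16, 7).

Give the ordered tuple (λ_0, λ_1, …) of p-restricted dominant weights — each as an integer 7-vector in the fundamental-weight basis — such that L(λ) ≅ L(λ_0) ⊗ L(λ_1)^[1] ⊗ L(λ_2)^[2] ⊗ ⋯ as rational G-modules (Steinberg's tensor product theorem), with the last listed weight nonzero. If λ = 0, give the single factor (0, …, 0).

Change of basis e → ω: c = M·v where v = (4, 28, 0, -4, -7, 16, 7):
  c_1 = (0)·(4) + (0)·(28) + (-2)·(0) + (0)·(-4) + (0)·(-7) + (0)·(16) + (1)·(7) = 7
  c_2 = (0)·(4) + (1)·(28) + (0)·(0) + (0)·(-4) + (-2)·(-7) + (-4)·(16) + (4)·(7) = 6
  c_3 = (0)·(4) + (0)·(28) + (1)·(0) + (0)·(-4) + (0)·(-7) + (0)·(16) + (0)·(7) = 0
  c_4 = (0)·(4) + (0)·(28) + (-4)·(0) + (1)·(-4) + (0)·(-7) + (0)·(16) + (2)·(7) = 10
  c_5 = (1)·(4) + (0)·(28) + (0)·(0) + (0)·(-4) + (0)·(-7) + (0)·(16) + (1)·(7) = 11
  c_6 = (0)·(4) + (0)·(28) + (0)·(0) + (0)·(-4) + (1)·(-7) + (2)·(16) + (-2)·(7) = 11
  c_7 = (0)·(4) + (0)·(28) + (2)·(0) + (0)·(-4) + (0)·(-7) + (1)·(16) + (-2)·(7) = 2
Expand coordinatewise in base 13:
  c_1 = 7 = 7·13^0
  c_2 = 6 = 6·13^0
  c_3 = 0
  c_4 = 10 = 10·13^0
  c_5 = 11 = 11·13^0
  c_6 = 11 = 11·13^0
  c_7 = 2 = 2·13^0
λ_0 = (7, 6, 0, 10, 11, 11, 2)

((7, 6, 0, 10, 11, 11, 2),)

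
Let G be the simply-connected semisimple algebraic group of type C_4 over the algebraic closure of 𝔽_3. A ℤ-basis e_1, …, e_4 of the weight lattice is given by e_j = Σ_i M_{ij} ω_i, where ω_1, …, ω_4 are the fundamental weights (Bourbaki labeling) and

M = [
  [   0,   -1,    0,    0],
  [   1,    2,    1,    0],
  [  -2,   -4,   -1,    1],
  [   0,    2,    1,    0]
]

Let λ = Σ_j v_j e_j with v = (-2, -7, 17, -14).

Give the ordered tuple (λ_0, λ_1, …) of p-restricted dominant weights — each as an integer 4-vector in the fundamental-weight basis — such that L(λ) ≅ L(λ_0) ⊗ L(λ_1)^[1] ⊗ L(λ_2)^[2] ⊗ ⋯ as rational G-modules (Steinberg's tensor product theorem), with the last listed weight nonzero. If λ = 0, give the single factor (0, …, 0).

((1, 1, 1, 0), (2, 0, 0, 1))

In the fundamental-weight basis, λ has coordinates c = M·v (v = (-2, -7, 17, -14)):
  c_1 = (0)·(-2) + (-1)·(-7) + 0·17 + (0)·(-14) = 7
  c_2 = (1)·(-2) + (2)·(-7) + 1·17 + (0)·(-14) = 1
  c_3 = (-2)·(-2) + (-4)·(-7) + (-1)·(17) + (1)·(-14) = 1
  c_4 = (0)·(-2) + (2)·(-7) + 1·17 + (0)·(-14) = 3
Expand coordinatewise in base 3:
  c_1 = 7 = 1·3^0 + 2·3^1
  c_2 = 1 = 1·3^0
  c_3 = 1 = 1·3^0
  c_4 = 3 = 0·3^0 + 1·3^1
Factor λ_0 = (1, 1, 1, 0)
Factor λ_1 = (2, 0, 0, 1)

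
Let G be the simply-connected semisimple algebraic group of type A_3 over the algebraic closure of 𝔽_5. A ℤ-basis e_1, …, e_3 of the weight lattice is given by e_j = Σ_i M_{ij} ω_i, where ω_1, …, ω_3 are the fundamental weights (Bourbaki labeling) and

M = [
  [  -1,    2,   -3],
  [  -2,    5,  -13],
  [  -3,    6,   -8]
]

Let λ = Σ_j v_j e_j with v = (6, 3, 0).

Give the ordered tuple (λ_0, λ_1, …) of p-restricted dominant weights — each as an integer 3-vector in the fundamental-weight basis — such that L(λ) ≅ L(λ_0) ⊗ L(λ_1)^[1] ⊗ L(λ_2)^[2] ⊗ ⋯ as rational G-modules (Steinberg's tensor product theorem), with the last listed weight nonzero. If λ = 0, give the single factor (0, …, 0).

((0, 3, 0),)

Converting to the ω-basis (c_i = row i of M dotted with v = (6, 3, 0)):
  c_1 = (-1)·(6) + 2·3 + (-3)·(0) = 0
  c_2 = (-2)·(6) + 5·3 + (-13)·(0) = 3
  c_3 = (-3)·(6) + 6·3 + (-8)·(0) = 0
Base-5 expansion of each c_i:
  c_1 = 0
  c_2 = 3 = 3·5^0
  c_3 = 0
p-restricted factor λ_0 = (0, 3, 0)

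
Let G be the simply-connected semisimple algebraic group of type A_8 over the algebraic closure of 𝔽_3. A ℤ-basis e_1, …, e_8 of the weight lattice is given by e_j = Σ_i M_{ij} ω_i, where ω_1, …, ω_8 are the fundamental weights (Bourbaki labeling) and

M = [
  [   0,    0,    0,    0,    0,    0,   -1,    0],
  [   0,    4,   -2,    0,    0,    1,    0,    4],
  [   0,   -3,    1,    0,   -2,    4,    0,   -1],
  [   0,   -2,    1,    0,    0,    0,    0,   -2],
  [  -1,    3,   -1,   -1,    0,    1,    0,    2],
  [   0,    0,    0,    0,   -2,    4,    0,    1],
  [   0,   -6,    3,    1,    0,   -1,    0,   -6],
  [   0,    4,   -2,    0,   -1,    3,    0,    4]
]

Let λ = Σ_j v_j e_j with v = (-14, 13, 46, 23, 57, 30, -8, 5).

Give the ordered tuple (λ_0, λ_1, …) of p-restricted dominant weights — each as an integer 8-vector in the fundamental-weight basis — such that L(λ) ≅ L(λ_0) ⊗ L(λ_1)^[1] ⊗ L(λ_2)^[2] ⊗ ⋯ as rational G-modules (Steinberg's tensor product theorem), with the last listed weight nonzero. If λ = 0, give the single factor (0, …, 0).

((2, 1, 2, 1, 0, 2, 2, 1), (2, 0, 2, 0, 2, 0, 1, 1), (0, 1, 0, 1, 2, 1, 2, 1))

Change of basis e → ω: c = M·v where v = (-14, 13, 46, 23, 57, 30, -8, 5):
  c_1 = (0)·(-14) + 0·13 + 0·46 + 0·23 + 0·57 + 0·30 + (-1)·(-8) + 0·5 = 8
  c_2 = (0)·(-14) + 4·13 + (-2)·(46) + 0·23 + 0·57 + 1·30 + (0)·(-8) + 4·5 = 10
  c_3 = (0)·(-14) + (-3)·(13) + 1·46 + 0·23 + (-2)·(57) + 4·30 + (0)·(-8) + (-1)·(5) = 8
  c_4 = (0)·(-14) + (-2)·(13) + 1·46 + 0·23 + 0·57 + 0·30 + (0)·(-8) + (-2)·(5) = 10
  c_5 = (-1)·(-14) + 3·13 + (-1)·(46) + (-1)·(23) + 0·57 + 1·30 + (0)·(-8) + 2·5 = 24
  c_6 = (0)·(-14) + 0·13 + 0·46 + 0·23 + (-2)·(57) + 4·30 + (0)·(-8) + 1·5 = 11
  c_7 = (0)·(-14) + (-6)·(13) + 3·46 + 1·23 + 0·57 + (-1)·(30) + (0)·(-8) + (-6)·(5) = 23
  c_8 = (0)·(-14) + 4·13 + (-2)·(46) + 0·23 + (-1)·(57) + 3·30 + (0)·(-8) + 4·5 = 13
Writing each c_i in base p = 3:
  c_1 = 8 = 2·3^0 + 2·3^1
  c_2 = 10 = 1·3^0 + 0·3^1 + 1·3^2
  c_3 = 8 = 2·3^0 + 2·3^1
  c_4 = 10 = 1·3^0 + 0·3^1 + 1·3^2
  c_5 = 24 = 0·3^0 + 2·3^1 + 2·3^2
  c_6 = 11 = 2·3^0 + 0·3^1 + 1·3^2
  c_7 = 23 = 2·3^0 + 1·3^1 + 2·3^2
  c_8 = 13 = 1·3^0 + 1·3^1 + 1·3^2
Factor λ_0 = (2, 1, 2, 1, 0, 2, 2, 1)
Factor λ_1 = (2, 0, 2, 0, 2, 0, 1, 1)
Factor λ_2 = (0, 1, 0, 1, 2, 1, 2, 1)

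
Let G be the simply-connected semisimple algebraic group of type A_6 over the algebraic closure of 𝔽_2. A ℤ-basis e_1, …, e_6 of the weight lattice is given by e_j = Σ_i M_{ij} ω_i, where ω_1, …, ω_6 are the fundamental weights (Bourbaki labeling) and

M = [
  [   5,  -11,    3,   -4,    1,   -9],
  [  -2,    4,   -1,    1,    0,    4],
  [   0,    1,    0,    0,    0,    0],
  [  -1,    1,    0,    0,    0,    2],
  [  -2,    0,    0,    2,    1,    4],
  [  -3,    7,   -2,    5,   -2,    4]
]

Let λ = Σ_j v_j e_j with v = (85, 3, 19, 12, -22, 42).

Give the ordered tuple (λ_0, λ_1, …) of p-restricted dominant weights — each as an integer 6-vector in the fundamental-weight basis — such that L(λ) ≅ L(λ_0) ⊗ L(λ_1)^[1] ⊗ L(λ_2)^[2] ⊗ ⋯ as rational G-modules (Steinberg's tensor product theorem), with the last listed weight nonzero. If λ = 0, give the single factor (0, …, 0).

((1, 1, 1, 0, 0, 0), (0, 1, 1, 1, 0, 0))

In the fundamental-weight basis, λ has coordinates c = M·v (v = (85, 3, 19, 12, -22, 42)):
  c_1 = 5·85 + (-11)·(3) + 3·19 + (-4)·(12) + (1)·(-22) + (-9)·(42) = 1
  c_2 = (-2)·(85) + 4·3 + (-1)·(19) + 1·12 + (0)·(-22) + 4·42 = 3
  c_3 = 0·85 + 1·3 + 0·19 + 0·12 + (0)·(-22) + 0·42 = 3
  c_4 = (-1)·(85) + 1·3 + 0·19 + 0·12 + (0)·(-22) + 2·42 = 2
  c_5 = (-2)·(85) + 0·3 + 0·19 + 2·12 + (1)·(-22) + 4·42 = 0
  c_6 = (-3)·(85) + 7·3 + (-2)·(19) + 5·12 + (-2)·(-22) + 4·42 = 0
Base-2 expansion of each c_i:
  c_1 = 1 = 1·2^0
  c_2 = 3 = 1·2^0 + 1·2^1
  c_3 = 3 = 1·2^0 + 1·2^1
  c_4 = 2 = 0·2^0 + 1·2^1
  c_5 = 0
  c_6 = 0
p-restricted factor λ_0 = (1, 1, 1, 0, 0, 0)
p-restricted factor λ_1 = (0, 1, 1, 1, 0, 0)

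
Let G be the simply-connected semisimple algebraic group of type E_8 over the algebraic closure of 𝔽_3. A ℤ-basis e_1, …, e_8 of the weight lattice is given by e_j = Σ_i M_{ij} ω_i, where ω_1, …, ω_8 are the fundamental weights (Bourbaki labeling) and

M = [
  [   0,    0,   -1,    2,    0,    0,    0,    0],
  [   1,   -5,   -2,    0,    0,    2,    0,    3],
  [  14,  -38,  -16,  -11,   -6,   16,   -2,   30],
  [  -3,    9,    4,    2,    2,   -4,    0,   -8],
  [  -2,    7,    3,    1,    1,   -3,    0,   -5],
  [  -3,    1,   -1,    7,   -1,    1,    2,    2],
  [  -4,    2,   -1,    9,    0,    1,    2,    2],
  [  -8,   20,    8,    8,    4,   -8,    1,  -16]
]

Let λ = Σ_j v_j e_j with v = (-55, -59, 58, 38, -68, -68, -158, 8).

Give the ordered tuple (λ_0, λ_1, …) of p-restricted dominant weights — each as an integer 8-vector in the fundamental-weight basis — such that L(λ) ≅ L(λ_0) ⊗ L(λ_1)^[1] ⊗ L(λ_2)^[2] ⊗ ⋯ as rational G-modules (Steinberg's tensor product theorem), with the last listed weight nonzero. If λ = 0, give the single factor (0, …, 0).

In the fundamental-weight basis, λ has coordinates c = M·v (v = (-55, -59, 58, 38, -68, -68, -158, 8)):
  c_1 = (0)·(-55) + (0)·(-59) + (-1)·(58) + 2·38 + (0)·(-68) + (0)·(-68) + (0)·(-158) + 0·8 = 18
  c_2 = (1)·(-55) + (-5)·(-59) + (-2)·(58) + 0·38 + (0)·(-68) + (2)·(-68) + (0)·(-158) + 3·8 = 12
  c_3 = (14)·(-55) + (-38)·(-59) + (-16)·(58) + (-11)·(38) + (-6)·(-68) + (16)·(-68) + (-2)·(-158) + 30·8 = 2
  c_4 = (-3)·(-55) + (9)·(-59) + 4·58 + 2·38 + (2)·(-68) + (-4)·(-68) + (0)·(-158) + (-8)·(8) = 14
  c_5 = (-2)·(-55) + (7)·(-59) + 3·58 + 1·38 + (1)·(-68) + (-3)·(-68) + (0)·(-158) + (-5)·(8) = 5
  c_6 = (-3)·(-55) + (1)·(-59) + (-1)·(58) + 7·38 + (-1)·(-68) + (1)·(-68) + (2)·(-158) + 2·8 = 14
  c_7 = (-4)·(-55) + (2)·(-59) + (-1)·(58) + 9·38 + (0)·(-68) + (1)·(-68) + (2)·(-158) + 2·8 = 18
  c_8 = (-8)·(-55) + (20)·(-59) + 8·58 + 8·38 + (4)·(-68) + (-8)·(-68) + (1)·(-158) + (-16)·(8) = 14
Expand coordinatewise in base 3:
  c_1 = 18 = 0·3^0 + 0·3^1 + 2·3^2
  c_2 = 12 = 0·3^0 + 1·3^1 + 1·3^2
  c_3 = 2 = 2·3^0
  c_4 = 14 = 2·3^0 + 1·3^1 + 1·3^2
  c_5 = 5 = 2·3^0 + 1·3^1
  c_6 = 14 = 2·3^0 + 1·3^1 + 1·3^2
  c_7 = 18 = 0·3^0 + 0·3^1 + 2·3^2
  c_8 = 14 = 2·3^0 + 1·3^1 + 1·3^2
Factor λ_0 = (0, 0, 2, 2, 2, 2, 0, 2)
Factor λ_1 = (0, 1, 0, 1, 1, 1, 0, 1)
Factor λ_2 = (2, 1, 0, 1, 0, 1, 2, 1)

((0, 0, 2, 2, 2, 2, 0, 2), (0, 1, 0, 1, 1, 1, 0, 1), (2, 1, 0, 1, 0, 1, 2, 1))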